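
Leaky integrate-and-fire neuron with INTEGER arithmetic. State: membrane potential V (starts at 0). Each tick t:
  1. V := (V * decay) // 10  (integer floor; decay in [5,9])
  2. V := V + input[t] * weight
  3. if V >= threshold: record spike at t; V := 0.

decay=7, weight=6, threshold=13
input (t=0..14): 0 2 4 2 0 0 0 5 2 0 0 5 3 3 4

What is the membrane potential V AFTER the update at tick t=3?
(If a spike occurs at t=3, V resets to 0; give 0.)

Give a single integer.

Answer: 12

Derivation:
t=0: input=0 -> V=0
t=1: input=2 -> V=12
t=2: input=4 -> V=0 FIRE
t=3: input=2 -> V=12
t=4: input=0 -> V=8
t=5: input=0 -> V=5
t=6: input=0 -> V=3
t=7: input=5 -> V=0 FIRE
t=8: input=2 -> V=12
t=9: input=0 -> V=8
t=10: input=0 -> V=5
t=11: input=5 -> V=0 FIRE
t=12: input=3 -> V=0 FIRE
t=13: input=3 -> V=0 FIRE
t=14: input=4 -> V=0 FIRE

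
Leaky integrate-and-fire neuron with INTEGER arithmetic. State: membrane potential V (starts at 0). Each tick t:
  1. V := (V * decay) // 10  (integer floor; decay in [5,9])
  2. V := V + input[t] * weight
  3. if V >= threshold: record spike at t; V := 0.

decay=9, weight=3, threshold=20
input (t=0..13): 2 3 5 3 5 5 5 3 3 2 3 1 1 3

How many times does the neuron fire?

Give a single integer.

Answer: 4

Derivation:
t=0: input=2 -> V=6
t=1: input=3 -> V=14
t=2: input=5 -> V=0 FIRE
t=3: input=3 -> V=9
t=4: input=5 -> V=0 FIRE
t=5: input=5 -> V=15
t=6: input=5 -> V=0 FIRE
t=7: input=3 -> V=9
t=8: input=3 -> V=17
t=9: input=2 -> V=0 FIRE
t=10: input=3 -> V=9
t=11: input=1 -> V=11
t=12: input=1 -> V=12
t=13: input=3 -> V=19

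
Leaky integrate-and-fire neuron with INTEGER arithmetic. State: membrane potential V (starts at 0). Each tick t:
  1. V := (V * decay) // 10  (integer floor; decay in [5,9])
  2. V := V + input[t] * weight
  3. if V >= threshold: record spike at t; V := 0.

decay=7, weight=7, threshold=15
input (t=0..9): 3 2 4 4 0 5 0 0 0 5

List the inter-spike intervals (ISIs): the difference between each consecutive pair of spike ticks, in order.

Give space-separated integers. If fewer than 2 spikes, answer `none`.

t=0: input=3 -> V=0 FIRE
t=1: input=2 -> V=14
t=2: input=4 -> V=0 FIRE
t=3: input=4 -> V=0 FIRE
t=4: input=0 -> V=0
t=5: input=5 -> V=0 FIRE
t=6: input=0 -> V=0
t=7: input=0 -> V=0
t=8: input=0 -> V=0
t=9: input=5 -> V=0 FIRE

Answer: 2 1 2 4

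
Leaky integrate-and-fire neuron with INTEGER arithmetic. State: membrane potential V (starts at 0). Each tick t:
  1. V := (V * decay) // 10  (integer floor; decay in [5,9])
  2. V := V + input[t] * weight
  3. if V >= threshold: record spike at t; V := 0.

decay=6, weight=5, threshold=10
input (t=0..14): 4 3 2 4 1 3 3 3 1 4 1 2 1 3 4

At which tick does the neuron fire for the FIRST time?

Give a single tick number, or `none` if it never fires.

Answer: 0

Derivation:
t=0: input=4 -> V=0 FIRE
t=1: input=3 -> V=0 FIRE
t=2: input=2 -> V=0 FIRE
t=3: input=4 -> V=0 FIRE
t=4: input=1 -> V=5
t=5: input=3 -> V=0 FIRE
t=6: input=3 -> V=0 FIRE
t=7: input=3 -> V=0 FIRE
t=8: input=1 -> V=5
t=9: input=4 -> V=0 FIRE
t=10: input=1 -> V=5
t=11: input=2 -> V=0 FIRE
t=12: input=1 -> V=5
t=13: input=3 -> V=0 FIRE
t=14: input=4 -> V=0 FIRE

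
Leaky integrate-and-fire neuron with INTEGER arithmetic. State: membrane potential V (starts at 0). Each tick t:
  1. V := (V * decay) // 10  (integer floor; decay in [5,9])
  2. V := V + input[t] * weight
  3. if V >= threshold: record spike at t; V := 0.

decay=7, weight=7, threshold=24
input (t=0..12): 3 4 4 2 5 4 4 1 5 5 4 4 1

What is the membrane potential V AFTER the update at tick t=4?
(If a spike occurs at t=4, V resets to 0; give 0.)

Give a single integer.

Answer: 0

Derivation:
t=0: input=3 -> V=21
t=1: input=4 -> V=0 FIRE
t=2: input=4 -> V=0 FIRE
t=3: input=2 -> V=14
t=4: input=5 -> V=0 FIRE
t=5: input=4 -> V=0 FIRE
t=6: input=4 -> V=0 FIRE
t=7: input=1 -> V=7
t=8: input=5 -> V=0 FIRE
t=9: input=5 -> V=0 FIRE
t=10: input=4 -> V=0 FIRE
t=11: input=4 -> V=0 FIRE
t=12: input=1 -> V=7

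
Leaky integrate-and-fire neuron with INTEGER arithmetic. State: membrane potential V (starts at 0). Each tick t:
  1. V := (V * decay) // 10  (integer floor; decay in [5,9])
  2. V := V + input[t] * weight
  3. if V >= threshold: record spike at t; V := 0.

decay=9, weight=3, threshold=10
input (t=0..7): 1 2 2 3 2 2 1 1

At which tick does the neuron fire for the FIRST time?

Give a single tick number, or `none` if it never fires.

t=0: input=1 -> V=3
t=1: input=2 -> V=8
t=2: input=2 -> V=0 FIRE
t=3: input=3 -> V=9
t=4: input=2 -> V=0 FIRE
t=5: input=2 -> V=6
t=6: input=1 -> V=8
t=7: input=1 -> V=0 FIRE

Answer: 2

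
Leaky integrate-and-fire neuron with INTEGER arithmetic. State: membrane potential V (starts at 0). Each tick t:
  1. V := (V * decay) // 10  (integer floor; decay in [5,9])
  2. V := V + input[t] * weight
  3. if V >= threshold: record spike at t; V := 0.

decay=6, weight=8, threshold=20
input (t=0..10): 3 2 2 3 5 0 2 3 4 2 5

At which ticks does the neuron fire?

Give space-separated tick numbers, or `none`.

Answer: 0 2 3 4 7 8 10

Derivation:
t=0: input=3 -> V=0 FIRE
t=1: input=2 -> V=16
t=2: input=2 -> V=0 FIRE
t=3: input=3 -> V=0 FIRE
t=4: input=5 -> V=0 FIRE
t=5: input=0 -> V=0
t=6: input=2 -> V=16
t=7: input=3 -> V=0 FIRE
t=8: input=4 -> V=0 FIRE
t=9: input=2 -> V=16
t=10: input=5 -> V=0 FIRE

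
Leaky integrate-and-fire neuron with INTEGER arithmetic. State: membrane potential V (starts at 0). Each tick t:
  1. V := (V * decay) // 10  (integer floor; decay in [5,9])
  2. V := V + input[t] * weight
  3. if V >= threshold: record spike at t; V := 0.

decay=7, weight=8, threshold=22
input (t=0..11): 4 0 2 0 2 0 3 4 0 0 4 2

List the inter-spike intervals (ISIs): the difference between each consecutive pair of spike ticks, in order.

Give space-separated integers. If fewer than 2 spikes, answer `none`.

t=0: input=4 -> V=0 FIRE
t=1: input=0 -> V=0
t=2: input=2 -> V=16
t=3: input=0 -> V=11
t=4: input=2 -> V=0 FIRE
t=5: input=0 -> V=0
t=6: input=3 -> V=0 FIRE
t=7: input=4 -> V=0 FIRE
t=8: input=0 -> V=0
t=9: input=0 -> V=0
t=10: input=4 -> V=0 FIRE
t=11: input=2 -> V=16

Answer: 4 2 1 3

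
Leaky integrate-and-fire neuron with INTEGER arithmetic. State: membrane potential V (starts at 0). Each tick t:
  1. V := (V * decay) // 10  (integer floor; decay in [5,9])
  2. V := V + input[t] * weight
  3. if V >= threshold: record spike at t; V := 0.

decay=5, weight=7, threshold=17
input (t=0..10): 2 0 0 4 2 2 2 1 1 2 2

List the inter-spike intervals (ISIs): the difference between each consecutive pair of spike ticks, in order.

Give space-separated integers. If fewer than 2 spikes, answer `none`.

t=0: input=2 -> V=14
t=1: input=0 -> V=7
t=2: input=0 -> V=3
t=3: input=4 -> V=0 FIRE
t=4: input=2 -> V=14
t=5: input=2 -> V=0 FIRE
t=6: input=2 -> V=14
t=7: input=1 -> V=14
t=8: input=1 -> V=14
t=9: input=2 -> V=0 FIRE
t=10: input=2 -> V=14

Answer: 2 4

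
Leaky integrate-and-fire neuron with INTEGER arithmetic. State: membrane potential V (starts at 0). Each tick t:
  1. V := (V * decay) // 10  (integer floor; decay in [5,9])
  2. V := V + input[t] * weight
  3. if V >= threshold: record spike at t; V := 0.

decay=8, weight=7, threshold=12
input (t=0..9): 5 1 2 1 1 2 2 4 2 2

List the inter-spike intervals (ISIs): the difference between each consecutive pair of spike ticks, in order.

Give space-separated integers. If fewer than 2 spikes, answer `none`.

t=0: input=5 -> V=0 FIRE
t=1: input=1 -> V=7
t=2: input=2 -> V=0 FIRE
t=3: input=1 -> V=7
t=4: input=1 -> V=0 FIRE
t=5: input=2 -> V=0 FIRE
t=6: input=2 -> V=0 FIRE
t=7: input=4 -> V=0 FIRE
t=8: input=2 -> V=0 FIRE
t=9: input=2 -> V=0 FIRE

Answer: 2 2 1 1 1 1 1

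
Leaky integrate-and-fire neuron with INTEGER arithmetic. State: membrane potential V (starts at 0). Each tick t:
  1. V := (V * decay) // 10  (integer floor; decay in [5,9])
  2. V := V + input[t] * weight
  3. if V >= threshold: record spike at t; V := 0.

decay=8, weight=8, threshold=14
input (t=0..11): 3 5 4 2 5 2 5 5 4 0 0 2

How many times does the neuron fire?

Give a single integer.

Answer: 10

Derivation:
t=0: input=3 -> V=0 FIRE
t=1: input=5 -> V=0 FIRE
t=2: input=4 -> V=0 FIRE
t=3: input=2 -> V=0 FIRE
t=4: input=5 -> V=0 FIRE
t=5: input=2 -> V=0 FIRE
t=6: input=5 -> V=0 FIRE
t=7: input=5 -> V=0 FIRE
t=8: input=4 -> V=0 FIRE
t=9: input=0 -> V=0
t=10: input=0 -> V=0
t=11: input=2 -> V=0 FIRE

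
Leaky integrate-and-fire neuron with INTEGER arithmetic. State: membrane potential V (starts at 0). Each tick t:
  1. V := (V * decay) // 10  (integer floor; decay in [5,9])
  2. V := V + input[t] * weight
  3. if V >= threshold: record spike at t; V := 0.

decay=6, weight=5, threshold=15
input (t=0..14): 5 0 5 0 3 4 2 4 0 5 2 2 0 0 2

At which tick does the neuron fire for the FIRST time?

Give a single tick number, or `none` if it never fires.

Answer: 0

Derivation:
t=0: input=5 -> V=0 FIRE
t=1: input=0 -> V=0
t=2: input=5 -> V=0 FIRE
t=3: input=0 -> V=0
t=4: input=3 -> V=0 FIRE
t=5: input=4 -> V=0 FIRE
t=6: input=2 -> V=10
t=7: input=4 -> V=0 FIRE
t=8: input=0 -> V=0
t=9: input=5 -> V=0 FIRE
t=10: input=2 -> V=10
t=11: input=2 -> V=0 FIRE
t=12: input=0 -> V=0
t=13: input=0 -> V=0
t=14: input=2 -> V=10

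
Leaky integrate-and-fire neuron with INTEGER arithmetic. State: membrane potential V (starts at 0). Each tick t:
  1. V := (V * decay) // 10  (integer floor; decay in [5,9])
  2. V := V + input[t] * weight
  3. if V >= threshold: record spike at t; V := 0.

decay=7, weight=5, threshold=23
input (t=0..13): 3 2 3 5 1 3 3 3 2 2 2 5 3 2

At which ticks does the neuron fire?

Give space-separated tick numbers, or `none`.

Answer: 2 3 6 9 11

Derivation:
t=0: input=3 -> V=15
t=1: input=2 -> V=20
t=2: input=3 -> V=0 FIRE
t=3: input=5 -> V=0 FIRE
t=4: input=1 -> V=5
t=5: input=3 -> V=18
t=6: input=3 -> V=0 FIRE
t=7: input=3 -> V=15
t=8: input=2 -> V=20
t=9: input=2 -> V=0 FIRE
t=10: input=2 -> V=10
t=11: input=5 -> V=0 FIRE
t=12: input=3 -> V=15
t=13: input=2 -> V=20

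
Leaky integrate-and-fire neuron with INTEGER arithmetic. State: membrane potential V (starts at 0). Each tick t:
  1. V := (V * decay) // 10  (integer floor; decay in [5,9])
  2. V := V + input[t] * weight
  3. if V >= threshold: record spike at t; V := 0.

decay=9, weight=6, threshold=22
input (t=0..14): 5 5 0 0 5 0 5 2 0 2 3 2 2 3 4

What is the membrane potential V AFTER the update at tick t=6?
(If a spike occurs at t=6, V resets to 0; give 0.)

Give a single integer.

t=0: input=5 -> V=0 FIRE
t=1: input=5 -> V=0 FIRE
t=2: input=0 -> V=0
t=3: input=0 -> V=0
t=4: input=5 -> V=0 FIRE
t=5: input=0 -> V=0
t=6: input=5 -> V=0 FIRE
t=7: input=2 -> V=12
t=8: input=0 -> V=10
t=9: input=2 -> V=21
t=10: input=3 -> V=0 FIRE
t=11: input=2 -> V=12
t=12: input=2 -> V=0 FIRE
t=13: input=3 -> V=18
t=14: input=4 -> V=0 FIRE

Answer: 0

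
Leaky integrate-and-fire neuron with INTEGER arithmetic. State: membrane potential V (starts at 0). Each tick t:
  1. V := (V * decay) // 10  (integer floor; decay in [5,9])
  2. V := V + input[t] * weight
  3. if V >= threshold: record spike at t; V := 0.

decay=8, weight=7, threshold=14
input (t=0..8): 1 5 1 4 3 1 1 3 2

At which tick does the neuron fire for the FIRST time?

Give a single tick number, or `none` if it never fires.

t=0: input=1 -> V=7
t=1: input=5 -> V=0 FIRE
t=2: input=1 -> V=7
t=3: input=4 -> V=0 FIRE
t=4: input=3 -> V=0 FIRE
t=5: input=1 -> V=7
t=6: input=1 -> V=12
t=7: input=3 -> V=0 FIRE
t=8: input=2 -> V=0 FIRE

Answer: 1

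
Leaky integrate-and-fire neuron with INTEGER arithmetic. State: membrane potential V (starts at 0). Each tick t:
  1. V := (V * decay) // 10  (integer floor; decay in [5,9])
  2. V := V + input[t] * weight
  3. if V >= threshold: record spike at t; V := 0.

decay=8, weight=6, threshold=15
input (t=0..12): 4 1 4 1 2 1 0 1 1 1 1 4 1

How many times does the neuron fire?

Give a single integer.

Answer: 5

Derivation:
t=0: input=4 -> V=0 FIRE
t=1: input=1 -> V=6
t=2: input=4 -> V=0 FIRE
t=3: input=1 -> V=6
t=4: input=2 -> V=0 FIRE
t=5: input=1 -> V=6
t=6: input=0 -> V=4
t=7: input=1 -> V=9
t=8: input=1 -> V=13
t=9: input=1 -> V=0 FIRE
t=10: input=1 -> V=6
t=11: input=4 -> V=0 FIRE
t=12: input=1 -> V=6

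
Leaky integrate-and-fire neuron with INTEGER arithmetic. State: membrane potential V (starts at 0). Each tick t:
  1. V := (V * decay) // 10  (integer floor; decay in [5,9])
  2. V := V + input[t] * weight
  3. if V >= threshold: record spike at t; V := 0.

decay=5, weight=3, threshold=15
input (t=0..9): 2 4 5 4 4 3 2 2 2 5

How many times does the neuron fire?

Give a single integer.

t=0: input=2 -> V=6
t=1: input=4 -> V=0 FIRE
t=2: input=5 -> V=0 FIRE
t=3: input=4 -> V=12
t=4: input=4 -> V=0 FIRE
t=5: input=3 -> V=9
t=6: input=2 -> V=10
t=7: input=2 -> V=11
t=8: input=2 -> V=11
t=9: input=5 -> V=0 FIRE

Answer: 4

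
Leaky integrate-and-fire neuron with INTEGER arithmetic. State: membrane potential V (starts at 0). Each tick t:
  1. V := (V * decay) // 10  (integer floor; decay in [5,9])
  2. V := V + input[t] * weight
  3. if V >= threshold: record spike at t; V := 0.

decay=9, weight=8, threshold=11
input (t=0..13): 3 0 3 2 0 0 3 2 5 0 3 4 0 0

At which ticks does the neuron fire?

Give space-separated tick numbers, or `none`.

Answer: 0 2 3 6 7 8 10 11

Derivation:
t=0: input=3 -> V=0 FIRE
t=1: input=0 -> V=0
t=2: input=3 -> V=0 FIRE
t=3: input=2 -> V=0 FIRE
t=4: input=0 -> V=0
t=5: input=0 -> V=0
t=6: input=3 -> V=0 FIRE
t=7: input=2 -> V=0 FIRE
t=8: input=5 -> V=0 FIRE
t=9: input=0 -> V=0
t=10: input=3 -> V=0 FIRE
t=11: input=4 -> V=0 FIRE
t=12: input=0 -> V=0
t=13: input=0 -> V=0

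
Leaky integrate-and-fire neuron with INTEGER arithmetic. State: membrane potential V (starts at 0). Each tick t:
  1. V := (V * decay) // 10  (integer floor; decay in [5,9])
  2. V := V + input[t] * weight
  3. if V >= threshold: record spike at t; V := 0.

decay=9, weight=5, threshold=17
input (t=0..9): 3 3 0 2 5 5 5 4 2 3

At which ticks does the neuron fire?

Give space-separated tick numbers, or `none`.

Answer: 1 4 5 6 7 9

Derivation:
t=0: input=3 -> V=15
t=1: input=3 -> V=0 FIRE
t=2: input=0 -> V=0
t=3: input=2 -> V=10
t=4: input=5 -> V=0 FIRE
t=5: input=5 -> V=0 FIRE
t=6: input=5 -> V=0 FIRE
t=7: input=4 -> V=0 FIRE
t=8: input=2 -> V=10
t=9: input=3 -> V=0 FIRE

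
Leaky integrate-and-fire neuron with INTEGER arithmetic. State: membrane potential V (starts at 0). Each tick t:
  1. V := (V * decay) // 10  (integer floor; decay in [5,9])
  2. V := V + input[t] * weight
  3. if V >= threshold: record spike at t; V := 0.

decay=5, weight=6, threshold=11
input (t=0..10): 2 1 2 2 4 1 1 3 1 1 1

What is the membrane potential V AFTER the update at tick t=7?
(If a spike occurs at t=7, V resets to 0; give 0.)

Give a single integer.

Answer: 0

Derivation:
t=0: input=2 -> V=0 FIRE
t=1: input=1 -> V=6
t=2: input=2 -> V=0 FIRE
t=3: input=2 -> V=0 FIRE
t=4: input=4 -> V=0 FIRE
t=5: input=1 -> V=6
t=6: input=1 -> V=9
t=7: input=3 -> V=0 FIRE
t=8: input=1 -> V=6
t=9: input=1 -> V=9
t=10: input=1 -> V=10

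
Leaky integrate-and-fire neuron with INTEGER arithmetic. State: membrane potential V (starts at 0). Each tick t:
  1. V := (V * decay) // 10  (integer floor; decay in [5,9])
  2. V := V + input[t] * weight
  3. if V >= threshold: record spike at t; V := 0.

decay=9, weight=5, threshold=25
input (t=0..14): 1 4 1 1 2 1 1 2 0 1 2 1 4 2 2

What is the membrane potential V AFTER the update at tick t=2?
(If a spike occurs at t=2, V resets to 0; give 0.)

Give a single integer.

Answer: 0

Derivation:
t=0: input=1 -> V=5
t=1: input=4 -> V=24
t=2: input=1 -> V=0 FIRE
t=3: input=1 -> V=5
t=4: input=2 -> V=14
t=5: input=1 -> V=17
t=6: input=1 -> V=20
t=7: input=2 -> V=0 FIRE
t=8: input=0 -> V=0
t=9: input=1 -> V=5
t=10: input=2 -> V=14
t=11: input=1 -> V=17
t=12: input=4 -> V=0 FIRE
t=13: input=2 -> V=10
t=14: input=2 -> V=19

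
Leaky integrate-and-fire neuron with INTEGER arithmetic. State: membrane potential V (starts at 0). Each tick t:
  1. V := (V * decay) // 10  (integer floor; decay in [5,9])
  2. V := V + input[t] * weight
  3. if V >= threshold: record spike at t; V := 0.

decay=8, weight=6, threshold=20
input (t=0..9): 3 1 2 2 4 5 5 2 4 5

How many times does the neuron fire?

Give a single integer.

t=0: input=3 -> V=18
t=1: input=1 -> V=0 FIRE
t=2: input=2 -> V=12
t=3: input=2 -> V=0 FIRE
t=4: input=4 -> V=0 FIRE
t=5: input=5 -> V=0 FIRE
t=6: input=5 -> V=0 FIRE
t=7: input=2 -> V=12
t=8: input=4 -> V=0 FIRE
t=9: input=5 -> V=0 FIRE

Answer: 7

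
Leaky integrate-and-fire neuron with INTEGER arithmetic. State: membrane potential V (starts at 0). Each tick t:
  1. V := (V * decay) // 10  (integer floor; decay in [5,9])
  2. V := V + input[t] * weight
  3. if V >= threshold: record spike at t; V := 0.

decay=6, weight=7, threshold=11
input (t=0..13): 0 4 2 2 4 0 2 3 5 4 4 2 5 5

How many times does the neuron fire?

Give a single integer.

t=0: input=0 -> V=0
t=1: input=4 -> V=0 FIRE
t=2: input=2 -> V=0 FIRE
t=3: input=2 -> V=0 FIRE
t=4: input=4 -> V=0 FIRE
t=5: input=0 -> V=0
t=6: input=2 -> V=0 FIRE
t=7: input=3 -> V=0 FIRE
t=8: input=5 -> V=0 FIRE
t=9: input=4 -> V=0 FIRE
t=10: input=4 -> V=0 FIRE
t=11: input=2 -> V=0 FIRE
t=12: input=5 -> V=0 FIRE
t=13: input=5 -> V=0 FIRE

Answer: 12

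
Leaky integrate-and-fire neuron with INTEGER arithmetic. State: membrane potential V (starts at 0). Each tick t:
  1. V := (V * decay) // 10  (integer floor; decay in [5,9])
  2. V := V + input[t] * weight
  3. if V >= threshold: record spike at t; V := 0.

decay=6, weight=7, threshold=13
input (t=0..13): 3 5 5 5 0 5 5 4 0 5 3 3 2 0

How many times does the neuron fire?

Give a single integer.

Answer: 11

Derivation:
t=0: input=3 -> V=0 FIRE
t=1: input=5 -> V=0 FIRE
t=2: input=5 -> V=0 FIRE
t=3: input=5 -> V=0 FIRE
t=4: input=0 -> V=0
t=5: input=5 -> V=0 FIRE
t=6: input=5 -> V=0 FIRE
t=7: input=4 -> V=0 FIRE
t=8: input=0 -> V=0
t=9: input=5 -> V=0 FIRE
t=10: input=3 -> V=0 FIRE
t=11: input=3 -> V=0 FIRE
t=12: input=2 -> V=0 FIRE
t=13: input=0 -> V=0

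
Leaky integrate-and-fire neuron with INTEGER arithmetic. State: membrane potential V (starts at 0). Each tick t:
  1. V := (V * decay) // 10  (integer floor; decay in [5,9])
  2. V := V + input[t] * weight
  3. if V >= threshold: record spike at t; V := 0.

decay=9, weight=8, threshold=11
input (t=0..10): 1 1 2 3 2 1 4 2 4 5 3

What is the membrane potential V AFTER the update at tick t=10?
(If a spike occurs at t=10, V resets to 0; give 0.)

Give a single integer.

t=0: input=1 -> V=8
t=1: input=1 -> V=0 FIRE
t=2: input=2 -> V=0 FIRE
t=3: input=3 -> V=0 FIRE
t=4: input=2 -> V=0 FIRE
t=5: input=1 -> V=8
t=6: input=4 -> V=0 FIRE
t=7: input=2 -> V=0 FIRE
t=8: input=4 -> V=0 FIRE
t=9: input=5 -> V=0 FIRE
t=10: input=3 -> V=0 FIRE

Answer: 0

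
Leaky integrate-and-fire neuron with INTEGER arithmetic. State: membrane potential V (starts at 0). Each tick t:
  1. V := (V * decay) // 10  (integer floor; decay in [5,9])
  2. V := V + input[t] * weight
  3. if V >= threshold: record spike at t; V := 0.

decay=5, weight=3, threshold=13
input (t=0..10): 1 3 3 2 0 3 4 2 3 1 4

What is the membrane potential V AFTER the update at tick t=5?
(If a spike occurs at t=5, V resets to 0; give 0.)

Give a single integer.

Answer: 10

Derivation:
t=0: input=1 -> V=3
t=1: input=3 -> V=10
t=2: input=3 -> V=0 FIRE
t=3: input=2 -> V=6
t=4: input=0 -> V=3
t=5: input=3 -> V=10
t=6: input=4 -> V=0 FIRE
t=7: input=2 -> V=6
t=8: input=3 -> V=12
t=9: input=1 -> V=9
t=10: input=4 -> V=0 FIRE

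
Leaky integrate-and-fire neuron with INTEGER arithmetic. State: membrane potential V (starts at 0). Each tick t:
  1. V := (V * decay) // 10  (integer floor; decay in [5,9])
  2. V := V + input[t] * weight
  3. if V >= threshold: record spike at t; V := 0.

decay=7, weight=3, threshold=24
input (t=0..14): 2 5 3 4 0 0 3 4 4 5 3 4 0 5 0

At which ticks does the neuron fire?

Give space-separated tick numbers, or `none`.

t=0: input=2 -> V=6
t=1: input=5 -> V=19
t=2: input=3 -> V=22
t=3: input=4 -> V=0 FIRE
t=4: input=0 -> V=0
t=5: input=0 -> V=0
t=6: input=3 -> V=9
t=7: input=4 -> V=18
t=8: input=4 -> V=0 FIRE
t=9: input=5 -> V=15
t=10: input=3 -> V=19
t=11: input=4 -> V=0 FIRE
t=12: input=0 -> V=0
t=13: input=5 -> V=15
t=14: input=0 -> V=10

Answer: 3 8 11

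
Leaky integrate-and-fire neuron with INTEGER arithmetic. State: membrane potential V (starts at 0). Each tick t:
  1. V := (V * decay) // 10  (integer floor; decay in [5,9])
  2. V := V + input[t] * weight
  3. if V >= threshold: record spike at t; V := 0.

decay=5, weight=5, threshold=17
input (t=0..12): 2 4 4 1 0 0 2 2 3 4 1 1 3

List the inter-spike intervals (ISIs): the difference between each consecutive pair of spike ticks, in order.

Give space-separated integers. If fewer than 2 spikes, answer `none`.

Answer: 1 6 1 3

Derivation:
t=0: input=2 -> V=10
t=1: input=4 -> V=0 FIRE
t=2: input=4 -> V=0 FIRE
t=3: input=1 -> V=5
t=4: input=0 -> V=2
t=5: input=0 -> V=1
t=6: input=2 -> V=10
t=7: input=2 -> V=15
t=8: input=3 -> V=0 FIRE
t=9: input=4 -> V=0 FIRE
t=10: input=1 -> V=5
t=11: input=1 -> V=7
t=12: input=3 -> V=0 FIRE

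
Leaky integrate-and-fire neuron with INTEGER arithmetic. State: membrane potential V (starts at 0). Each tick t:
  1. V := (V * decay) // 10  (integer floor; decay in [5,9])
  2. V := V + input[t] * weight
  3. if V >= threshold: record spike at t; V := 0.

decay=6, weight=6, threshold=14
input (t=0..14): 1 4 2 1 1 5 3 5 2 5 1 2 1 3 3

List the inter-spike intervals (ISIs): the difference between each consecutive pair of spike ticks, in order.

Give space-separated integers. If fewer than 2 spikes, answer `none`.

t=0: input=1 -> V=6
t=1: input=4 -> V=0 FIRE
t=2: input=2 -> V=12
t=3: input=1 -> V=13
t=4: input=1 -> V=13
t=5: input=5 -> V=0 FIRE
t=6: input=3 -> V=0 FIRE
t=7: input=5 -> V=0 FIRE
t=8: input=2 -> V=12
t=9: input=5 -> V=0 FIRE
t=10: input=1 -> V=6
t=11: input=2 -> V=0 FIRE
t=12: input=1 -> V=6
t=13: input=3 -> V=0 FIRE
t=14: input=3 -> V=0 FIRE

Answer: 4 1 1 2 2 2 1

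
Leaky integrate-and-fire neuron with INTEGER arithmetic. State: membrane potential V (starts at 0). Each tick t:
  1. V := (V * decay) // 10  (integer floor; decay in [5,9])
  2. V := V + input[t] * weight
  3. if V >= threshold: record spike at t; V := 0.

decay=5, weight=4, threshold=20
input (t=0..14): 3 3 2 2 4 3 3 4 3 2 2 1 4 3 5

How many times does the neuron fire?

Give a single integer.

Answer: 4

Derivation:
t=0: input=3 -> V=12
t=1: input=3 -> V=18
t=2: input=2 -> V=17
t=3: input=2 -> V=16
t=4: input=4 -> V=0 FIRE
t=5: input=3 -> V=12
t=6: input=3 -> V=18
t=7: input=4 -> V=0 FIRE
t=8: input=3 -> V=12
t=9: input=2 -> V=14
t=10: input=2 -> V=15
t=11: input=1 -> V=11
t=12: input=4 -> V=0 FIRE
t=13: input=3 -> V=12
t=14: input=5 -> V=0 FIRE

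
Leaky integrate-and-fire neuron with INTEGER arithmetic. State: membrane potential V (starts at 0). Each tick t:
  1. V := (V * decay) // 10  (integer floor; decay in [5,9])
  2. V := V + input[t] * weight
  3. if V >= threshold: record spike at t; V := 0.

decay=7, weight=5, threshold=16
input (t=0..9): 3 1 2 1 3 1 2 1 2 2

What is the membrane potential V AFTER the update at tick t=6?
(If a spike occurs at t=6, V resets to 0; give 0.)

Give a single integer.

t=0: input=3 -> V=15
t=1: input=1 -> V=15
t=2: input=2 -> V=0 FIRE
t=3: input=1 -> V=5
t=4: input=3 -> V=0 FIRE
t=5: input=1 -> V=5
t=6: input=2 -> V=13
t=7: input=1 -> V=14
t=8: input=2 -> V=0 FIRE
t=9: input=2 -> V=10

Answer: 13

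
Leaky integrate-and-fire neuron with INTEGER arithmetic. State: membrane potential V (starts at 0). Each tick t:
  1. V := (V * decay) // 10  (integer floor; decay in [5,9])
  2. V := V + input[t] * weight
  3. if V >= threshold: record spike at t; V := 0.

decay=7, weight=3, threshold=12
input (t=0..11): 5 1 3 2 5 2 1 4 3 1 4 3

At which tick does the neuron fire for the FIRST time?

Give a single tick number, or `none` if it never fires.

Answer: 0

Derivation:
t=0: input=5 -> V=0 FIRE
t=1: input=1 -> V=3
t=2: input=3 -> V=11
t=3: input=2 -> V=0 FIRE
t=4: input=5 -> V=0 FIRE
t=5: input=2 -> V=6
t=6: input=1 -> V=7
t=7: input=4 -> V=0 FIRE
t=8: input=3 -> V=9
t=9: input=1 -> V=9
t=10: input=4 -> V=0 FIRE
t=11: input=3 -> V=9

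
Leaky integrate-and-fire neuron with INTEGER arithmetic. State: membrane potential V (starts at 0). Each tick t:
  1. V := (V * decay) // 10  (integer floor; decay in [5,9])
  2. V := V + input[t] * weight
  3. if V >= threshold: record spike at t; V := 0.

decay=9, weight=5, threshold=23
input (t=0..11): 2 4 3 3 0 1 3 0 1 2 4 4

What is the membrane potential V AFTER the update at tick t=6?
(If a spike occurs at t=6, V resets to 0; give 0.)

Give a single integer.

Answer: 19

Derivation:
t=0: input=2 -> V=10
t=1: input=4 -> V=0 FIRE
t=2: input=3 -> V=15
t=3: input=3 -> V=0 FIRE
t=4: input=0 -> V=0
t=5: input=1 -> V=5
t=6: input=3 -> V=19
t=7: input=0 -> V=17
t=8: input=1 -> V=20
t=9: input=2 -> V=0 FIRE
t=10: input=4 -> V=20
t=11: input=4 -> V=0 FIRE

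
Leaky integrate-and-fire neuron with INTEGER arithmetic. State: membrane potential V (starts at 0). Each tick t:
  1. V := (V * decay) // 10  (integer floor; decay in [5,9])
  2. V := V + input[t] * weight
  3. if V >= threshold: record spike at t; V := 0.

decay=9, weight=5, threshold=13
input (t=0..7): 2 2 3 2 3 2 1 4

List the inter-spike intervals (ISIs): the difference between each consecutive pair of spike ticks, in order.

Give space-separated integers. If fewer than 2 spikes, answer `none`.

t=0: input=2 -> V=10
t=1: input=2 -> V=0 FIRE
t=2: input=3 -> V=0 FIRE
t=3: input=2 -> V=10
t=4: input=3 -> V=0 FIRE
t=5: input=2 -> V=10
t=6: input=1 -> V=0 FIRE
t=7: input=4 -> V=0 FIRE

Answer: 1 2 2 1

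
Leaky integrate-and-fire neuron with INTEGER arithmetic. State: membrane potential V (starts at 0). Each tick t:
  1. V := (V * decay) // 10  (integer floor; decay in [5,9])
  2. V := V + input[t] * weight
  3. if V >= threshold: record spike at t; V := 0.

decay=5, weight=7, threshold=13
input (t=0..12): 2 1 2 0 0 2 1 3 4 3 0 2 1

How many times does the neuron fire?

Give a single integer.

t=0: input=2 -> V=0 FIRE
t=1: input=1 -> V=7
t=2: input=2 -> V=0 FIRE
t=3: input=0 -> V=0
t=4: input=0 -> V=0
t=5: input=2 -> V=0 FIRE
t=6: input=1 -> V=7
t=7: input=3 -> V=0 FIRE
t=8: input=4 -> V=0 FIRE
t=9: input=3 -> V=0 FIRE
t=10: input=0 -> V=0
t=11: input=2 -> V=0 FIRE
t=12: input=1 -> V=7

Answer: 7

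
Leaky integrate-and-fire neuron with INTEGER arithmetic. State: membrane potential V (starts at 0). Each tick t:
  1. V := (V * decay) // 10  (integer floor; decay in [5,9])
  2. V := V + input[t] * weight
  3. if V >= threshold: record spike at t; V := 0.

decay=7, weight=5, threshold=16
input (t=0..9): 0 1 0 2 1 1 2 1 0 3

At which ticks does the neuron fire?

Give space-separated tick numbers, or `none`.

Answer: 6 9

Derivation:
t=0: input=0 -> V=0
t=1: input=1 -> V=5
t=2: input=0 -> V=3
t=3: input=2 -> V=12
t=4: input=1 -> V=13
t=5: input=1 -> V=14
t=6: input=2 -> V=0 FIRE
t=7: input=1 -> V=5
t=8: input=0 -> V=3
t=9: input=3 -> V=0 FIRE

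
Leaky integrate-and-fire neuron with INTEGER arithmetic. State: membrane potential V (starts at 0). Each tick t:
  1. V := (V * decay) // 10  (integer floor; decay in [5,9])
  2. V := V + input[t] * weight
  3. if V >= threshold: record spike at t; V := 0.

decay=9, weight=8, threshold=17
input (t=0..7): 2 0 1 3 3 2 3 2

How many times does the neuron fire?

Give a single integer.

t=0: input=2 -> V=16
t=1: input=0 -> V=14
t=2: input=1 -> V=0 FIRE
t=3: input=3 -> V=0 FIRE
t=4: input=3 -> V=0 FIRE
t=5: input=2 -> V=16
t=6: input=3 -> V=0 FIRE
t=7: input=2 -> V=16

Answer: 4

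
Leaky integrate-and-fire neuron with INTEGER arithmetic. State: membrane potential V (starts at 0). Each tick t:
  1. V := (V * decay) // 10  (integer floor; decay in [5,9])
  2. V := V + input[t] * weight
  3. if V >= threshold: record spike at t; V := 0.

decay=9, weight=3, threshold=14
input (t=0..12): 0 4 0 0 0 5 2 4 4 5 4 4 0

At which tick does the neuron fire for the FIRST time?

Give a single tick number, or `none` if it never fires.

t=0: input=0 -> V=0
t=1: input=4 -> V=12
t=2: input=0 -> V=10
t=3: input=0 -> V=9
t=4: input=0 -> V=8
t=5: input=5 -> V=0 FIRE
t=6: input=2 -> V=6
t=7: input=4 -> V=0 FIRE
t=8: input=4 -> V=12
t=9: input=5 -> V=0 FIRE
t=10: input=4 -> V=12
t=11: input=4 -> V=0 FIRE
t=12: input=0 -> V=0

Answer: 5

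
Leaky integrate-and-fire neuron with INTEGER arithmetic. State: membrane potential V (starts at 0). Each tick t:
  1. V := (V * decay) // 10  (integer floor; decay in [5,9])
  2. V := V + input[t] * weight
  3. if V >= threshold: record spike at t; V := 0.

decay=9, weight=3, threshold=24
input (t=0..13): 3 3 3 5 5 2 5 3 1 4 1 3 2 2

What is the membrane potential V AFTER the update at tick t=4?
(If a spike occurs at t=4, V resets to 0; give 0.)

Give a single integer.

t=0: input=3 -> V=9
t=1: input=3 -> V=17
t=2: input=3 -> V=0 FIRE
t=3: input=5 -> V=15
t=4: input=5 -> V=0 FIRE
t=5: input=2 -> V=6
t=6: input=5 -> V=20
t=7: input=3 -> V=0 FIRE
t=8: input=1 -> V=3
t=9: input=4 -> V=14
t=10: input=1 -> V=15
t=11: input=3 -> V=22
t=12: input=2 -> V=0 FIRE
t=13: input=2 -> V=6

Answer: 0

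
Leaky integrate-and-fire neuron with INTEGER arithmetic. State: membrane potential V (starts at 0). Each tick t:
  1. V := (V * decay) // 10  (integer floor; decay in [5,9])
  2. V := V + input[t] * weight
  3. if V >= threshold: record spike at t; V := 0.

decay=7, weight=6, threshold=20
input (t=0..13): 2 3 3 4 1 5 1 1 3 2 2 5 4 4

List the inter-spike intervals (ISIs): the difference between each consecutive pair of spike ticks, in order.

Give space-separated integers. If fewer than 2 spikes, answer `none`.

Answer: 2 2 3 2 1 1 1

Derivation:
t=0: input=2 -> V=12
t=1: input=3 -> V=0 FIRE
t=2: input=3 -> V=18
t=3: input=4 -> V=0 FIRE
t=4: input=1 -> V=6
t=5: input=5 -> V=0 FIRE
t=6: input=1 -> V=6
t=7: input=1 -> V=10
t=8: input=3 -> V=0 FIRE
t=9: input=2 -> V=12
t=10: input=2 -> V=0 FIRE
t=11: input=5 -> V=0 FIRE
t=12: input=4 -> V=0 FIRE
t=13: input=4 -> V=0 FIRE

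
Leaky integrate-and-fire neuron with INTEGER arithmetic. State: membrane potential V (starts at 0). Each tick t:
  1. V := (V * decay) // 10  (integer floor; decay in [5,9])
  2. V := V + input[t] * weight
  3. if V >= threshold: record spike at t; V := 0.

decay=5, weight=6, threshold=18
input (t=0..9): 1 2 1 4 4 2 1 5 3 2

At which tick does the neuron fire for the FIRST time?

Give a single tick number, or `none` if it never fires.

Answer: 3

Derivation:
t=0: input=1 -> V=6
t=1: input=2 -> V=15
t=2: input=1 -> V=13
t=3: input=4 -> V=0 FIRE
t=4: input=4 -> V=0 FIRE
t=5: input=2 -> V=12
t=6: input=1 -> V=12
t=7: input=5 -> V=0 FIRE
t=8: input=3 -> V=0 FIRE
t=9: input=2 -> V=12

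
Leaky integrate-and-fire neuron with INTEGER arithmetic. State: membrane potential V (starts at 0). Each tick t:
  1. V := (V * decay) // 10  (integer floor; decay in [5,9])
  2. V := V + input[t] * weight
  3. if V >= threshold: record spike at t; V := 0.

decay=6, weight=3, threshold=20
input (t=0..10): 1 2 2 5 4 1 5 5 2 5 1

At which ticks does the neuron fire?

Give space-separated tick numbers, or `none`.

t=0: input=1 -> V=3
t=1: input=2 -> V=7
t=2: input=2 -> V=10
t=3: input=5 -> V=0 FIRE
t=4: input=4 -> V=12
t=5: input=1 -> V=10
t=6: input=5 -> V=0 FIRE
t=7: input=5 -> V=15
t=8: input=2 -> V=15
t=9: input=5 -> V=0 FIRE
t=10: input=1 -> V=3

Answer: 3 6 9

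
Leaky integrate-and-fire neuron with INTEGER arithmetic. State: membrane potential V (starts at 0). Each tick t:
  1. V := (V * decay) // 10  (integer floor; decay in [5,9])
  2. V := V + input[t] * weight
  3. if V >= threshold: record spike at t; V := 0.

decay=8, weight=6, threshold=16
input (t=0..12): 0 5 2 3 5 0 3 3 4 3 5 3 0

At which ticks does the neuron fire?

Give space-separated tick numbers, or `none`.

t=0: input=0 -> V=0
t=1: input=5 -> V=0 FIRE
t=2: input=2 -> V=12
t=3: input=3 -> V=0 FIRE
t=4: input=5 -> V=0 FIRE
t=5: input=0 -> V=0
t=6: input=3 -> V=0 FIRE
t=7: input=3 -> V=0 FIRE
t=8: input=4 -> V=0 FIRE
t=9: input=3 -> V=0 FIRE
t=10: input=5 -> V=0 FIRE
t=11: input=3 -> V=0 FIRE
t=12: input=0 -> V=0

Answer: 1 3 4 6 7 8 9 10 11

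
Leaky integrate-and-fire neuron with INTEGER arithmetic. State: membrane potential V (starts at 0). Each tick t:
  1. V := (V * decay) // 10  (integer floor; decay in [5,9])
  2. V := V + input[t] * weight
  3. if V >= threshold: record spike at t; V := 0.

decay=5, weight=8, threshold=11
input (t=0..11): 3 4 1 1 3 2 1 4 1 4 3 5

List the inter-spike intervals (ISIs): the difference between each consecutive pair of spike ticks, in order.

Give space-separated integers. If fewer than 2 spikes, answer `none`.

t=0: input=3 -> V=0 FIRE
t=1: input=4 -> V=0 FIRE
t=2: input=1 -> V=8
t=3: input=1 -> V=0 FIRE
t=4: input=3 -> V=0 FIRE
t=5: input=2 -> V=0 FIRE
t=6: input=1 -> V=8
t=7: input=4 -> V=0 FIRE
t=8: input=1 -> V=8
t=9: input=4 -> V=0 FIRE
t=10: input=3 -> V=0 FIRE
t=11: input=5 -> V=0 FIRE

Answer: 1 2 1 1 2 2 1 1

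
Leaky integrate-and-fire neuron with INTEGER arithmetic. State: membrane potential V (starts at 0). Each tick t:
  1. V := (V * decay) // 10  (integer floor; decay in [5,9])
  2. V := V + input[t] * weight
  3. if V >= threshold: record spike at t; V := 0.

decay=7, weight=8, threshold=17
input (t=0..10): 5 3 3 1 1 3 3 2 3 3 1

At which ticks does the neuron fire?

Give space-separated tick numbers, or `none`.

t=0: input=5 -> V=0 FIRE
t=1: input=3 -> V=0 FIRE
t=2: input=3 -> V=0 FIRE
t=3: input=1 -> V=8
t=4: input=1 -> V=13
t=5: input=3 -> V=0 FIRE
t=6: input=3 -> V=0 FIRE
t=7: input=2 -> V=16
t=8: input=3 -> V=0 FIRE
t=9: input=3 -> V=0 FIRE
t=10: input=1 -> V=8

Answer: 0 1 2 5 6 8 9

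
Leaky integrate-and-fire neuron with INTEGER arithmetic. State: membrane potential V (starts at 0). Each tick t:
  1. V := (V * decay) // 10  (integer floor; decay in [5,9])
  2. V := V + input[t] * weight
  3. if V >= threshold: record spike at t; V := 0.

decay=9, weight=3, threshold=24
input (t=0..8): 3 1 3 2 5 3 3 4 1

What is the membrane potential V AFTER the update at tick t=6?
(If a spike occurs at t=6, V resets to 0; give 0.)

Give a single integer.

t=0: input=3 -> V=9
t=1: input=1 -> V=11
t=2: input=3 -> V=18
t=3: input=2 -> V=22
t=4: input=5 -> V=0 FIRE
t=5: input=3 -> V=9
t=6: input=3 -> V=17
t=7: input=4 -> V=0 FIRE
t=8: input=1 -> V=3

Answer: 17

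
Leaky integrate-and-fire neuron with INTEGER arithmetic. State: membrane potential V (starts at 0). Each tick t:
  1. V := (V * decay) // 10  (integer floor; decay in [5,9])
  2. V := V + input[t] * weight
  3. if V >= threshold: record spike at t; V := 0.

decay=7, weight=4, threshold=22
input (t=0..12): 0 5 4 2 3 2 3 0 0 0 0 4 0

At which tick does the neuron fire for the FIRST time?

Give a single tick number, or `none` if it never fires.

t=0: input=0 -> V=0
t=1: input=5 -> V=20
t=2: input=4 -> V=0 FIRE
t=3: input=2 -> V=8
t=4: input=3 -> V=17
t=5: input=2 -> V=19
t=6: input=3 -> V=0 FIRE
t=7: input=0 -> V=0
t=8: input=0 -> V=0
t=9: input=0 -> V=0
t=10: input=0 -> V=0
t=11: input=4 -> V=16
t=12: input=0 -> V=11

Answer: 2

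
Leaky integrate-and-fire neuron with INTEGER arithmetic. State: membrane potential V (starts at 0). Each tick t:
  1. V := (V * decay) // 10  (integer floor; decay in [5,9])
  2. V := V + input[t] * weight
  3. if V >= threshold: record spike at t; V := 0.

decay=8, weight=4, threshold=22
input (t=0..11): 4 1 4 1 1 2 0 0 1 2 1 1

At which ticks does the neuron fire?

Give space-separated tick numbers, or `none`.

t=0: input=4 -> V=16
t=1: input=1 -> V=16
t=2: input=4 -> V=0 FIRE
t=3: input=1 -> V=4
t=4: input=1 -> V=7
t=5: input=2 -> V=13
t=6: input=0 -> V=10
t=7: input=0 -> V=8
t=8: input=1 -> V=10
t=9: input=2 -> V=16
t=10: input=1 -> V=16
t=11: input=1 -> V=16

Answer: 2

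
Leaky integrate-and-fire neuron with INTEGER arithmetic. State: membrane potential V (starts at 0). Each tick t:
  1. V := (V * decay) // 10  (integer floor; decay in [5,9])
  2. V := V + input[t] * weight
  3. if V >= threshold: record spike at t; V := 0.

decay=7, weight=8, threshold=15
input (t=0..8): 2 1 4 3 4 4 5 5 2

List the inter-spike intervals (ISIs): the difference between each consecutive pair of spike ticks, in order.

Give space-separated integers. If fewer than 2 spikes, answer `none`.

Answer: 2 1 1 1 1 1 1

Derivation:
t=0: input=2 -> V=0 FIRE
t=1: input=1 -> V=8
t=2: input=4 -> V=0 FIRE
t=3: input=3 -> V=0 FIRE
t=4: input=4 -> V=0 FIRE
t=5: input=4 -> V=0 FIRE
t=6: input=5 -> V=0 FIRE
t=7: input=5 -> V=0 FIRE
t=8: input=2 -> V=0 FIRE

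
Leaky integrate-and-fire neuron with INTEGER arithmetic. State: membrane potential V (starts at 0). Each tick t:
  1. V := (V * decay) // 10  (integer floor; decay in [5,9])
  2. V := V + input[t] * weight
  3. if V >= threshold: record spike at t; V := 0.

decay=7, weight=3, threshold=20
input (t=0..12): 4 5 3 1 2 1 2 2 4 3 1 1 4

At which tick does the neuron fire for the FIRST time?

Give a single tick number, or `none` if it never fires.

Answer: 1

Derivation:
t=0: input=4 -> V=12
t=1: input=5 -> V=0 FIRE
t=2: input=3 -> V=9
t=3: input=1 -> V=9
t=4: input=2 -> V=12
t=5: input=1 -> V=11
t=6: input=2 -> V=13
t=7: input=2 -> V=15
t=8: input=4 -> V=0 FIRE
t=9: input=3 -> V=9
t=10: input=1 -> V=9
t=11: input=1 -> V=9
t=12: input=4 -> V=18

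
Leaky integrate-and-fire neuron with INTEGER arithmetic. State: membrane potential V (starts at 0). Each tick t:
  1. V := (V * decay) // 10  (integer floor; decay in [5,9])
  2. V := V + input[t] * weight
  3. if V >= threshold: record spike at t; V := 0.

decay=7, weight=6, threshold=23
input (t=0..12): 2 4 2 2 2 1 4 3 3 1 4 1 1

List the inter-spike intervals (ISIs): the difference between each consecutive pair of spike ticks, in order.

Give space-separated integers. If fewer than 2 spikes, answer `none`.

t=0: input=2 -> V=12
t=1: input=4 -> V=0 FIRE
t=2: input=2 -> V=12
t=3: input=2 -> V=20
t=4: input=2 -> V=0 FIRE
t=5: input=1 -> V=6
t=6: input=4 -> V=0 FIRE
t=7: input=3 -> V=18
t=8: input=3 -> V=0 FIRE
t=9: input=1 -> V=6
t=10: input=4 -> V=0 FIRE
t=11: input=1 -> V=6
t=12: input=1 -> V=10

Answer: 3 2 2 2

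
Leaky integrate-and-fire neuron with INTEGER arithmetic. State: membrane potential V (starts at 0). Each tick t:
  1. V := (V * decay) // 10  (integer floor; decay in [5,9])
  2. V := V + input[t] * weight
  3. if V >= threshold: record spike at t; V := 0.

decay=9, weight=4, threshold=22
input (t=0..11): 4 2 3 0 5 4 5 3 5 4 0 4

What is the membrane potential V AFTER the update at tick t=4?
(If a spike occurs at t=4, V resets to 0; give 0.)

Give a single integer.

t=0: input=4 -> V=16
t=1: input=2 -> V=0 FIRE
t=2: input=3 -> V=12
t=3: input=0 -> V=10
t=4: input=5 -> V=0 FIRE
t=5: input=4 -> V=16
t=6: input=5 -> V=0 FIRE
t=7: input=3 -> V=12
t=8: input=5 -> V=0 FIRE
t=9: input=4 -> V=16
t=10: input=0 -> V=14
t=11: input=4 -> V=0 FIRE

Answer: 0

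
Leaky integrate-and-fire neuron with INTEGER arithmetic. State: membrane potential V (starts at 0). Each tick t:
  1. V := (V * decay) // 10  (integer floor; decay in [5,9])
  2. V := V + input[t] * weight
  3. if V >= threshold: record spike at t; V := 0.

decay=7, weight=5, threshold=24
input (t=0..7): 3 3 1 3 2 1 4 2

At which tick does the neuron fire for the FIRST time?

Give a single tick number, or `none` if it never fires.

t=0: input=3 -> V=15
t=1: input=3 -> V=0 FIRE
t=2: input=1 -> V=5
t=3: input=3 -> V=18
t=4: input=2 -> V=22
t=5: input=1 -> V=20
t=6: input=4 -> V=0 FIRE
t=7: input=2 -> V=10

Answer: 1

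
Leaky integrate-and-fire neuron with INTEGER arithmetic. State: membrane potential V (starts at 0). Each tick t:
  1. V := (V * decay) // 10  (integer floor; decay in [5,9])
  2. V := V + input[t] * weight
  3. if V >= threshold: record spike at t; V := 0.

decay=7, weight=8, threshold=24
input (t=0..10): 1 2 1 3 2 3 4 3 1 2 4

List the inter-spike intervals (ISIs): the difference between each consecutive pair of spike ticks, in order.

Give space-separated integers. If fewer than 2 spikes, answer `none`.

Answer: 2 1 1 3

Derivation:
t=0: input=1 -> V=8
t=1: input=2 -> V=21
t=2: input=1 -> V=22
t=3: input=3 -> V=0 FIRE
t=4: input=2 -> V=16
t=5: input=3 -> V=0 FIRE
t=6: input=4 -> V=0 FIRE
t=7: input=3 -> V=0 FIRE
t=8: input=1 -> V=8
t=9: input=2 -> V=21
t=10: input=4 -> V=0 FIRE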